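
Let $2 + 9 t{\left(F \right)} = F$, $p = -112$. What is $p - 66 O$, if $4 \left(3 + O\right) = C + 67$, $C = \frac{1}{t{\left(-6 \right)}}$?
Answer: $- \frac{16015}{16} \approx -1000.9$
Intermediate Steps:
$t{\left(F \right)} = - \frac{2}{9} + \frac{F}{9}$
$C = - \frac{9}{8}$ ($C = \frac{1}{- \frac{2}{9} + \frac{1}{9} \left(-6\right)} = \frac{1}{- \frac{2}{9} - \frac{2}{3}} = \frac{1}{- \frac{8}{9}} = - \frac{9}{8} \approx -1.125$)
$O = \frac{431}{32}$ ($O = -3 + \frac{- \frac{9}{8} + 67}{4} = -3 + \frac{1}{4} \cdot \frac{527}{8} = -3 + \frac{527}{32} = \frac{431}{32} \approx 13.469$)
$p - 66 O = -112 - \frac{14223}{16} = - \frac{16015}{16}$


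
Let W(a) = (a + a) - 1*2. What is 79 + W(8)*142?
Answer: 2067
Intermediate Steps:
W(a) = -2 + 2*a (W(a) = 2*a - 2 = -2 + 2*a)
79 + W(8)*142 = 79 + (-2 + 2*8)*142 = 79 + (-2 + 16)*142 = 79 + 14*142 = 79 + 1988 = 2067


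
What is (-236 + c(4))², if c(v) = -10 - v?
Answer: 62500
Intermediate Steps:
(-236 + c(4))² = (-236 + (-10 - 1*4))² = (-236 + (-10 - 4))² = (-236 - 14)² = (-250)² = 62500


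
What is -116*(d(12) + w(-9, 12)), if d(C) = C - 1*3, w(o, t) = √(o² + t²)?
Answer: -2784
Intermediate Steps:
d(C) = -3 + C (d(C) = C - 3 = -3 + C)
-116*(d(12) + w(-9, 12)) = -116*((-3 + 12) + √((-9)² + 12²)) = -116*(9 + √(81 + 144)) = -116*(9 + √225) = -116*(9 + 15) = -116*24 = -2784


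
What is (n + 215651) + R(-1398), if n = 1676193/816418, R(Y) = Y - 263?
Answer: 174706964013/816418 ≈ 2.1399e+5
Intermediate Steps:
R(Y) = -263 + Y
n = 1676193/816418 (n = 1676193*(1/816418) = 1676193/816418 ≈ 2.0531)
(n + 215651) + R(-1398) = (1676193/816418 + 215651) + (-263 - 1398) = 176063034311/816418 - 1661 = 174706964013/816418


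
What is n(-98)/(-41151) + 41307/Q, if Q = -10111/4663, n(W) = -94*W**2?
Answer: -7917153008555/416077761 ≈ -19028.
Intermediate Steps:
Q = -10111/4663 (Q = -10111*1/4663 = -10111/4663 ≈ -2.1683)
n(-98)/(-41151) + 41307/Q = -94*(-98)**2/(-41151) + 41307/(-10111/4663) = -94*9604*(-1/41151) + 41307*(-4663/10111) = -902776*(-1/41151) - 192614541/10111 = 902776/41151 - 192614541/10111 = -7917153008555/416077761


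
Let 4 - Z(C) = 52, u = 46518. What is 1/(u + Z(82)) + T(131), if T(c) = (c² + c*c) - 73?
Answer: 1591551031/46470 ≈ 34249.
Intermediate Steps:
Z(C) = -48 (Z(C) = 4 - 1*52 = 4 - 52 = -48)
T(c) = -73 + 2*c² (T(c) = (c² + c²) - 73 = 2*c² - 73 = -73 + 2*c²)
1/(u + Z(82)) + T(131) = 1/(46518 - 48) + (-73 + 2*131²) = 1/46470 + (-73 + 2*17161) = 1/46470 + (-73 + 34322) = 1/46470 + 34249 = 1591551031/46470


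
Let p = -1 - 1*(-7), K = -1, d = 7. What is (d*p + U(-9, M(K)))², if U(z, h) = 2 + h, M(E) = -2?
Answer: 1764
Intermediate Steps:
p = 6 (p = -1 + 7 = 6)
(d*p + U(-9, M(K)))² = (7*6 + (2 - 2))² = (42 + 0)² = 42² = 1764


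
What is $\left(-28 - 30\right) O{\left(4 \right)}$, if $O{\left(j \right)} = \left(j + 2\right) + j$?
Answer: $-580$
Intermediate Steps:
$O{\left(j \right)} = 2 + 2 j$ ($O{\left(j \right)} = \left(2 + j\right) + j = 2 + 2 j$)
$\left(-28 - 30\right) O{\left(4 \right)} = \left(-28 - 30\right) \left(2 + 2 \cdot 4\right) = - 58 \left(2 + 8\right) = \left(-58\right) 10 = -580$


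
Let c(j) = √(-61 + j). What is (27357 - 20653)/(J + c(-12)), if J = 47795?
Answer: 160208840/1142181049 - 3352*I*√73/1142181049 ≈ 0.14027 - 2.5074e-5*I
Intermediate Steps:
(27357 - 20653)/(J + c(-12)) = (27357 - 20653)/(47795 + √(-61 - 12)) = 6704/(47795 + √(-73)) = 6704/(47795 + I*√73)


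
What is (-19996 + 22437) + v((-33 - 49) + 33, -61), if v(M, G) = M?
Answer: 2392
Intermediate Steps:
(-19996 + 22437) + v((-33 - 49) + 33, -61) = (-19996 + 22437) + ((-33 - 49) + 33) = 2441 + (-82 + 33) = 2441 - 49 = 2392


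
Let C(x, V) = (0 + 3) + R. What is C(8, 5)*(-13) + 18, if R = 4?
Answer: -73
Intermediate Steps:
C(x, V) = 7 (C(x, V) = (0 + 3) + 4 = 3 + 4 = 7)
C(8, 5)*(-13) + 18 = 7*(-13) + 18 = -91 + 18 = -73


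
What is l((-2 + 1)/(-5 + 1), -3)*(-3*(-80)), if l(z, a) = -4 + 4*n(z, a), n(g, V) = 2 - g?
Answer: 720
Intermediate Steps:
l(z, a) = 4 - 4*z (l(z, a) = -4 + 4*(2 - z) = -4 + (8 - 4*z) = 4 - 4*z)
l((-2 + 1)/(-5 + 1), -3)*(-3*(-80)) = (4 - 4*(-2 + 1)/(-5 + 1))*(-3*(-80)) = (4 - (-4)/(-4))*240 = (4 - (-4)*(-1)/4)*240 = (4 - 4*¼)*240 = (4 - 1)*240 = 3*240 = 720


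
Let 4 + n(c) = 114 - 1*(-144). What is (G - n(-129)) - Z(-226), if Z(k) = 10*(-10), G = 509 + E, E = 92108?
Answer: 92463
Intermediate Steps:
G = 92617 (G = 509 + 92108 = 92617)
n(c) = 254 (n(c) = -4 + (114 - 1*(-144)) = -4 + (114 + 144) = -4 + 258 = 254)
Z(k) = -100
(G - n(-129)) - Z(-226) = (92617 - 1*254) - 1*(-100) = (92617 - 254) + 100 = 92363 + 100 = 92463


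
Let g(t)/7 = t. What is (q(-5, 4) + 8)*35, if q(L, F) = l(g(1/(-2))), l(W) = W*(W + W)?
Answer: 2275/2 ≈ 1137.5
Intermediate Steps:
g(t) = 7*t
l(W) = 2*W² (l(W) = W*(2*W) = 2*W²)
q(L, F) = 49/2 (q(L, F) = 2*(7/(-2))² = 2*(7*(-½))² = 2*(-7/2)² = 2*(49/4) = 49/2)
(q(-5, 4) + 8)*35 = (49/2 + 8)*35 = (65/2)*35 = 2275/2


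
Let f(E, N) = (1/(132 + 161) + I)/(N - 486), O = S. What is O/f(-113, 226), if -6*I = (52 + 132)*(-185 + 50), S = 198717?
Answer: -15138261060/1213021 ≈ -12480.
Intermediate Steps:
I = 4140 (I = -(52 + 132)*(-185 + 50)/6 = -92*(-135)/3 = -1/6*(-24840) = 4140)
O = 198717
f(E, N) = 1213021/(293*(-486 + N)) (f(E, N) = (1/(132 + 161) + 4140)/(N - 486) = (1/293 + 4140)/(-486 + N) = 1213021/(293*(-486 + N)))
O/f(-113, 226) = 198717/((1213021/(293*(-486 + 226)))) = 198717/(((1213021/293)/(-260))) = 198717/(((1213021/293)*(-1/260))) = 198717/(-1213021/76180) = 198717*(-76180/1213021) = -15138261060/1213021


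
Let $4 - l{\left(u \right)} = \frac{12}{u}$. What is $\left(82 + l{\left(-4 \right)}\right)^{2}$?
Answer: $7921$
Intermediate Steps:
$l{\left(u \right)} = 4 - \frac{12}{u}$
$\left(82 + l{\left(-4 \right)}\right)^{2} = \left(82 + \left(4 - \frac{12}{-4}\right)\right)^{2} = \left(82 + \left(4 - -3\right)\right)^{2} = \left(82 + \left(4 + 3\right)\right)^{2} = \left(82 + 7\right)^{2} = 89^{2} = 7921$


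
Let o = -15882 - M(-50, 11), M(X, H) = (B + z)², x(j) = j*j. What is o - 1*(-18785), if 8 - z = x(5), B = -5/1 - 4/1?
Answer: 2227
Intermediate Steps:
x(j) = j²
B = -9 (B = -5*1 - 4*1 = -5 - 4 = -9)
z = -17 (z = 8 - 1*5² = 8 - 1*25 = 8 - 25 = -17)
M(X, H) = 676 (M(X, H) = (-9 - 17)² = (-26)² = 676)
o = -16558 (o = -15882 - 1*676 = -15882 - 676 = -16558)
o - 1*(-18785) = -16558 - 1*(-18785) = -16558 + 18785 = 2227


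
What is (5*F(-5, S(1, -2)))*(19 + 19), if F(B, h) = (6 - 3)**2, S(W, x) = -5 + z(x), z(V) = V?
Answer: 1710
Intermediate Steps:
S(W, x) = -5 + x
F(B, h) = 9 (F(B, h) = 3**2 = 9)
(5*F(-5, S(1, -2)))*(19 + 19) = (5*9)*(19 + 19) = 45*38 = 1710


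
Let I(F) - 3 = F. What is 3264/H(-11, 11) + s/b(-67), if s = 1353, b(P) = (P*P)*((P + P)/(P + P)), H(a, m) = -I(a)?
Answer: 1832865/4489 ≈ 408.30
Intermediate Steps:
I(F) = 3 + F
H(a, m) = -3 - a (H(a, m) = -(3 + a) = -3 - a)
b(P) = P² (b(P) = P²*((2*P)/((2*P))) = P²*((2*P)*(1/(2*P))) = P²*1 = P²)
3264/H(-11, 11) + s/b(-67) = 3264/(-3 - 1*(-11)) + 1353/((-67)²) = 3264/(-3 + 11) + 1353/4489 = 3264/8 + 1353*(1/4489) = 3264*(⅛) + 1353/4489 = 408 + 1353/4489 = 1832865/4489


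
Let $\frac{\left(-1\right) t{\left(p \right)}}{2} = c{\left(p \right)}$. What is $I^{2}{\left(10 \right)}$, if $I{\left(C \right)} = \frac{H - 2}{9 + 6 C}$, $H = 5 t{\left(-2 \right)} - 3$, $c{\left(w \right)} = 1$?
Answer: $\frac{25}{529} \approx 0.047259$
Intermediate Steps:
$t{\left(p \right)} = -2$ ($t{\left(p \right)} = \left(-2\right) 1 = -2$)
$H = -13$ ($H = 5 \left(-2\right) - 3 = -10 - 3 = -13$)
$I{\left(C \right)} = - \frac{15}{9 + 6 C}$ ($I{\left(C \right)} = \frac{-13 - 2}{9 + 6 C} = - \frac{15}{9 + 6 C}$)
$I^{2}{\left(10 \right)} = \left(- \frac{5}{3 + 2 \cdot 10}\right)^{2} = \left(- \frac{5}{3 + 20}\right)^{2} = \left(- \frac{5}{23}\right)^{2} = \frac{25}{529}$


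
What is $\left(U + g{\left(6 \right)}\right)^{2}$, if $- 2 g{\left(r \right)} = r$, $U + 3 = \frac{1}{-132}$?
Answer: $\frac{628849}{17424} \approx 36.091$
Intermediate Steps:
$U = - \frac{397}{132}$ ($U = -3 + \frac{1}{-132} = -3 - \frac{1}{132} = - \frac{397}{132} \approx -3.0076$)
$g{\left(r \right)} = - \frac{r}{2}$
$\left(U + g{\left(6 \right)}\right)^{2} = \left(- \frac{397}{132} - 3\right)^{2} = \left(- \frac{793}{132}\right)^{2} = \frac{628849}{17424}$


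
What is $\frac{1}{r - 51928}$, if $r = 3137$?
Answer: $- \frac{1}{48791} \approx -2.0496 \cdot 10^{-5}$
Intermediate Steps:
$\frac{1}{r - 51928} = \frac{1}{3137 - 51928} = \frac{1}{-48791} = - \frac{1}{48791}$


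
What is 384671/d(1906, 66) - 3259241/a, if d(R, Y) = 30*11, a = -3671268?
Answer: 235550980393/201919740 ≈ 1166.6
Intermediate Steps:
d(R, Y) = 330
384671/d(1906, 66) - 3259241/a = 384671/330 - 3259241/(-3671268) = 384671*(1/330) - 3259241*(-1/3671268) = 384671/330 + 3259241/3671268 = 235550980393/201919740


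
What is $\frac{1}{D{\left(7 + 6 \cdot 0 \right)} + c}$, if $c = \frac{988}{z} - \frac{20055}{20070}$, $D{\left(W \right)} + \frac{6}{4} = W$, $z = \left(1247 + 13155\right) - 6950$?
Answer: $\frac{415449}{1924912} \approx 0.21583$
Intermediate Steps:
$z = 7452$ ($z = 14402 - 6950 = 7452$)
$D{\left(W \right)} = - \frac{3}{2} + W$
$c = - \frac{720115}{830898}$ ($c = \frac{988}{7452} - \frac{20055}{20070} = 988 \cdot \frac{1}{7452} - \frac{1337}{1338} = \frac{247}{1863} - \frac{1337}{1338} = - \frac{720115}{830898} \approx -0.86667$)
$\frac{1}{D{\left(7 + 6 \cdot 0 \right)} + c} = \frac{1}{\left(- \frac{3}{2} + \left(7 + 6 \cdot 0\right)\right) - \frac{720115}{830898}} = \frac{1}{\left(- \frac{3}{2} + \left(7 + 0\right)\right) - \frac{720115}{830898}} = \frac{1}{\left(- \frac{3}{2} + 7\right) - \frac{720115}{830898}} = \frac{1}{\frac{11}{2} - \frac{720115}{830898}} = \frac{1}{\frac{1924912}{415449}} = \frac{415449}{1924912}$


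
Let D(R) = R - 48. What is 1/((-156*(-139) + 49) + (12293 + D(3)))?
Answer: 1/33981 ≈ 2.9428e-5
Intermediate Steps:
D(R) = -48 + R
1/((-156*(-139) + 49) + (12293 + D(3))) = 1/((-156*(-139) + 49) + (12293 + (-48 + 3))) = 1/((21684 + 49) + (12293 - 45)) = 1/(21733 + 12248) = 1/33981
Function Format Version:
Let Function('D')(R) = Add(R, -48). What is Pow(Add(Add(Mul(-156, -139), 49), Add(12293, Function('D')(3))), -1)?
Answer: Rational(1, 33981) ≈ 2.9428e-5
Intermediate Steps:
Function('D')(R) = Add(-48, R)
Pow(Add(Add(Mul(-156, -139), 49), Add(12293, Function('D')(3))), -1) = Pow(Add(Add(Mul(-156, -139), 49), Add(12293, Add(-48, 3))), -1) = Pow(Add(Add(21684, 49), Add(12293, -45)), -1) = Pow(Add(21733, 12248), -1) = Pow(33981, -1) = Rational(1, 33981)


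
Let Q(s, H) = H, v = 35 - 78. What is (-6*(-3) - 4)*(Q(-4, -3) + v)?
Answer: -644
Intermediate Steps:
v = -43
(-6*(-3) - 4)*(Q(-4, -3) + v) = (-6*(-3) - 4)*(-3 - 43) = (18 - 4)*(-46) = 14*(-46) = -644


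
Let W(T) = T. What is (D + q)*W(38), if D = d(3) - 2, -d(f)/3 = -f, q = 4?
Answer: 418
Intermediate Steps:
d(f) = 3*f (d(f) = -(-3)*f = 3*f)
D = 7 (D = 3*3 - 2 = 9 - 2 = 7)
(D + q)*W(38) = (7 + 4)*38 = 11*38 = 418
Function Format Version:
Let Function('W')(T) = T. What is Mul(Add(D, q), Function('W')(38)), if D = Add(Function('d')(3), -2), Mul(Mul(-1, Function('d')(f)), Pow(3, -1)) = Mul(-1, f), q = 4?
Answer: 418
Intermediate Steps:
Function('d')(f) = Mul(3, f) (Function('d')(f) = Mul(-3, Mul(-1, f)) = Mul(3, f))
D = 7 (D = Add(Mul(3, 3), -2) = Add(9, -2) = 7)
Mul(Add(D, q), Function('W')(38)) = Mul(Add(7, 4), 38) = Mul(11, 38) = 418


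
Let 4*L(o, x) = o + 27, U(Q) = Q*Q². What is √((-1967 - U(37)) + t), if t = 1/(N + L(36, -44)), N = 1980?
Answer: 4*I*√23287378717/2661 ≈ 229.39*I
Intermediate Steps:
U(Q) = Q³
L(o, x) = 27/4 + o/4 (L(o, x) = (o + 27)/4 = (27 + o)/4 = 27/4 + o/4)
t = 4/7983 (t = 1/(1980 + (27/4 + (¼)*36)) = 1/(1980 + (27/4 + 9)) = 1/(1980 + 63/4) = 1/(7983/4) = 4/7983 ≈ 0.00050106)
√((-1967 - U(37)) + t) = √((-1967 - 1*37³) + 4/7983) = √((-1967 - 1*50653) + 4/7983) = √((-1967 - 50653) + 4/7983) = √(-52620 + 4/7983) = √(-420065456/7983) = 4*I*√23287378717/2661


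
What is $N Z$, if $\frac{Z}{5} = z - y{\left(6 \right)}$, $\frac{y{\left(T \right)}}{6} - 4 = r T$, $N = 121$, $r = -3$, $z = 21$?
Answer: $63525$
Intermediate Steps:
$y{\left(T \right)} = 24 - 18 T$ ($y{\left(T \right)} = 24 + 6 \left(- 3 T\right) = 24 - 18 T$)
$Z = 525$ ($Z = 5 \left(21 - \left(24 - 108\right)\right) = 5 \left(21 - -84\right) = 5 \left(21 + 84\right) = 5 \cdot 105 = 525$)
$N Z = 121 \cdot 525 = 63525$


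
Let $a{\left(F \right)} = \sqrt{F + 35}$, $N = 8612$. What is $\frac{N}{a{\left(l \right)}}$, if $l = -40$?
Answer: $- \frac{8612 i \sqrt{5}}{5} \approx - 3851.4 i$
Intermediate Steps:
$a{\left(F \right)} = \sqrt{35 + F}$
$\frac{N}{a{\left(l \right)}} = \frac{8612}{\sqrt{35 - 40}} = \frac{8612}{\sqrt{-5}} = \frac{8612}{i \sqrt{5}} = 8612 \left(- \frac{i \sqrt{5}}{5}\right) = - \frac{8612 i \sqrt{5}}{5}$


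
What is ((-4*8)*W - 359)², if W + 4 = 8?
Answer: 237169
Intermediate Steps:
W = 4 (W = -4 + 8 = 4)
((-4*8)*W - 359)² = (-4*8*4 - 359)² = (-32*4 - 359)² = (-128 - 359)² = (-487)² = 237169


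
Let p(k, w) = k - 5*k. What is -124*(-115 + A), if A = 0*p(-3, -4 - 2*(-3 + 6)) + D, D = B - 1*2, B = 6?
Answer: 13764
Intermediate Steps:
p(k, w) = -4*k
D = 4 (D = 6 - 1*2 = 6 - 2 = 4)
A = 4 (A = 0*(-4*(-3)) + 4 = 0*12 + 4 = 0 + 4 = 4)
-124*(-115 + A) = -124*(-115 + 4) = -124*(-111) = 13764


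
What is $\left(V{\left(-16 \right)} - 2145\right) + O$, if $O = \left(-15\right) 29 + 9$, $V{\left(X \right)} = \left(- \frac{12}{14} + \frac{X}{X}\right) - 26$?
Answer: $- \frac{18178}{7} \approx -2596.9$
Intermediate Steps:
$V{\left(X \right)} = - \frac{181}{7}$ ($V{\left(X \right)} = \left(\left(-12\right) \frac{1}{14} + 1\right) - 26 = \left(- \frac{6}{7} + 1\right) - 26 = \frac{1}{7} - 26 = - \frac{181}{7}$)
$O = -426$ ($O = -435 + 9 = -426$)
$\left(V{\left(-16 \right)} - 2145\right) + O = \left(- \frac{181}{7} - 2145\right) - 426 = - \frac{15196}{7} - 426 = - \frac{18178}{7}$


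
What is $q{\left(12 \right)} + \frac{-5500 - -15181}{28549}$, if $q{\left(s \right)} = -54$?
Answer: $- \frac{1531965}{28549} \approx -53.661$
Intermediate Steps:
$q{\left(12 \right)} + \frac{-5500 - -15181}{28549} = -54 + \frac{-5500 - -15181}{28549} = -54 + \left(-5500 + 15181\right) \frac{1}{28549} = -54 + 9681 \cdot \frac{1}{28549} = -54 + \frac{9681}{28549} = - \frac{1531965}{28549}$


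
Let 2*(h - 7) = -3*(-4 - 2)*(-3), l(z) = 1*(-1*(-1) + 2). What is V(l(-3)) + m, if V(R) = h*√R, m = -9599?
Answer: -9599 - 20*√3 ≈ -9633.6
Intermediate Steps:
l(z) = 3 (l(z) = 1*(1 + 2) = 1*3 = 3)
h = -20 (h = 7 + (-3*(-4 - 2)*(-3))/2 = 7 + (-(-18)*(-3))/2 = 7 + (-3*18)/2 = 7 + (½)*(-54) = 7 - 27 = -20)
V(R) = -20*√R
V(l(-3)) + m = -20*√3 - 9599 = -9599 - 20*√3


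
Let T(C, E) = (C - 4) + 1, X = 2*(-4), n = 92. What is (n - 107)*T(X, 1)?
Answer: 165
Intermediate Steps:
X = -8
T(C, E) = -3 + C (T(C, E) = (-4 + C) + 1 = -3 + C)
(n - 107)*T(X, 1) = (92 - 107)*(-3 - 8) = -15*(-11) = 165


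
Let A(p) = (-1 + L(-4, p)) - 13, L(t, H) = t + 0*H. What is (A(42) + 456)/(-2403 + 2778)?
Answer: 146/125 ≈ 1.1680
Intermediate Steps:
L(t, H) = t (L(t, H) = t + 0 = t)
A(p) = -18 (A(p) = (-1 - 4) - 13 = -5 - 13 = -18)
(A(42) + 456)/(-2403 + 2778) = (-18 + 456)/(-2403 + 2778) = 438/375 = 438*(1/375) = 146/125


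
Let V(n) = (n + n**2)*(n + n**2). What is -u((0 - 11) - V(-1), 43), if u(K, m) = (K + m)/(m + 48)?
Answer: -32/91 ≈ -0.35165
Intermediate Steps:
V(n) = (n + n**2)**2
u(K, m) = (K + m)/(48 + m)
-u((0 - 11) - V(-1), 43) = -(((0 - 11) - (-1)**2*(1 - 1)**2) + 43)/(48 + 43) = -((-11 - 0**2) + 43)/91 = -((-11 - 0) + 43)/91 = -((-11 - 1*0) + 43)/91 = -((-11 + 0) + 43)/91 = -(-11 + 43)/91 = -32/91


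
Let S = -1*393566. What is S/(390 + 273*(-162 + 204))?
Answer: -10357/312 ≈ -33.195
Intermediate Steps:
S = -393566
S/(390 + 273*(-162 + 204)) = -393566/(390 + 273*(-162 + 204)) = -393566/(390 + 273*42) = -393566/(390 + 11466) = -393566/11856 = -393566*1/11856 = -10357/312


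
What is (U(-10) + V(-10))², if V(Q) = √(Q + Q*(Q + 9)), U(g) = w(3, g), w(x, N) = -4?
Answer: 16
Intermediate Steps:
U(g) = -4
V(Q) = √(Q + Q*(9 + Q))
(U(-10) + V(-10))² = (-4 + √(-10*(10 - 10)))² = (-4 + √(-10*0))² = (-4 + √0)² = (-4 + 0)² = (-4)² = 16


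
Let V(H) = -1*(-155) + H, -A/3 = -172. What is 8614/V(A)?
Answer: 8614/671 ≈ 12.838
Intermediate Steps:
A = 516 (A = -3*(-172) = 516)
V(H) = 155 + H
8614/V(A) = 8614/(155 + 516) = 8614/671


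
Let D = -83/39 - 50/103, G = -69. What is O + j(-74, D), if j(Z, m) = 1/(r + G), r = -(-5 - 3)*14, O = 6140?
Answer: 264021/43 ≈ 6140.0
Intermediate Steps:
r = 112 (r = -1*(-8)*14 = 8*14 = 112)
D = -10499/4017 (D = -83*1/39 - 50*1/103 = -83/39 - 50/103 = -10499/4017 ≈ -2.6136)
j(Z, m) = 1/43 (j(Z, m) = 1/(112 - 69) = 1/43)
O + j(-74, D) = 6140 + 1/43 = 264021/43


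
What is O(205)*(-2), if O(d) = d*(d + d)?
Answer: -168100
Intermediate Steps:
O(d) = 2*d² (O(d) = d*(2*d) = 2*d²)
O(205)*(-2) = (2*205²)*(-2) = (2*42025)*(-2) = 84050*(-2) = -168100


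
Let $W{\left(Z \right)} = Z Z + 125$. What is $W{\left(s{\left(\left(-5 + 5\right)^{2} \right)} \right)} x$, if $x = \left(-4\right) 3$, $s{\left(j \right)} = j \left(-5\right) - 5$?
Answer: $-1800$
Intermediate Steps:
$s{\left(j \right)} = -5 - 5 j$ ($s{\left(j \right)} = - 5 j - 5 = -5 - 5 j$)
$x = -12$
$W{\left(Z \right)} = 125 + Z^{2}$ ($W{\left(Z \right)} = Z^{2} + 125 = 125 + Z^{2}$)
$W{\left(s{\left(\left(-5 + 5\right)^{2} \right)} \right)} x = \left(125 + \left(-5 - 5 \left(-5 + 5\right)^{2}\right)^{2}\right) \left(-12\right) = \left(125 + \left(-5 - 5 \cdot 0^{2}\right)^{2}\right) \left(-12\right) = \left(125 + \left(-5 - 0\right)^{2}\right) \left(-12\right) = \left(125 + \left(-5 + 0\right)^{2}\right) \left(-12\right) = \left(125 + \left(-5\right)^{2}\right) \left(-12\right) = \left(125 + 25\right) \left(-12\right) = 150 \left(-12\right) = -1800$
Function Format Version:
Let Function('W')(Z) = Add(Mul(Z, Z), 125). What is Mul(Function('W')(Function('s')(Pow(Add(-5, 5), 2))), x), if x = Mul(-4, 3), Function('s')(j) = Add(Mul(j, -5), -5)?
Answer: -1800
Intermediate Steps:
Function('s')(j) = Add(-5, Mul(-5, j)) (Function('s')(j) = Add(Mul(-5, j), -5) = Add(-5, Mul(-5, j)))
x = -12
Function('W')(Z) = Add(125, Pow(Z, 2)) (Function('W')(Z) = Add(Pow(Z, 2), 125) = Add(125, Pow(Z, 2)))
Mul(Function('W')(Function('s')(Pow(Add(-5, 5), 2))), x) = Mul(Add(125, Pow(Add(-5, Mul(-5, Pow(Add(-5, 5), 2))), 2)), -12) = Mul(Add(125, Pow(Add(-5, Mul(-5, Pow(0, 2))), 2)), -12) = Mul(Add(125, Pow(Add(-5, Mul(-5, 0)), 2)), -12) = Mul(Add(125, Pow(Add(-5, 0), 2)), -12) = Mul(Add(125, Pow(-5, 2)), -12) = Mul(Add(125, 25), -12) = Mul(150, -12) = -1800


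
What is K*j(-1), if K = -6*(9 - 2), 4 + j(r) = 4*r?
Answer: 336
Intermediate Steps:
j(r) = -4 + 4*r
K = -42 (K = -6*7 = -42)
K*j(-1) = -42*(-4 + 4*(-1)) = -42*(-4 - 4) = -42*(-8) = 336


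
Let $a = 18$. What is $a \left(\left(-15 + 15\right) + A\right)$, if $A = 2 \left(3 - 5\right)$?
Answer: $-72$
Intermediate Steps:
$A = -4$ ($A = 2 \left(-2\right) = -4$)
$a \left(\left(-15 + 15\right) + A\right) = 18 \left(\left(-15 + 15\right) - 4\right) = 18 \left(0 - 4\right) = 18 \left(-4\right) = -72$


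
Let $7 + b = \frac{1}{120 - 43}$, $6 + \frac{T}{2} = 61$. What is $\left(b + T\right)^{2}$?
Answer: $\frac{62916624}{5929} \approx 10612.0$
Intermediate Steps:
$T = 110$ ($T = -12 + 2 \cdot 61 = -12 + 122 = 110$)
$b = - \frac{538}{77}$ ($b = -7 + \frac{1}{120 - 43} = -7 + \frac{1}{77} = - \frac{538}{77} \approx -6.987$)
$\left(b + T\right)^{2} = \left(- \frac{538}{77} + 110\right)^{2} = \left(\frac{7932}{77}\right)^{2} = \frac{62916624}{5929}$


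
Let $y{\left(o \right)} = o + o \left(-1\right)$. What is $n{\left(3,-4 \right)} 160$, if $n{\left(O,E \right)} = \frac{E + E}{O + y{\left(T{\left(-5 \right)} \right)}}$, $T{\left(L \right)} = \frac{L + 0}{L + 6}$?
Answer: $- \frac{1280}{3} \approx -426.67$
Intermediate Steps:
$T{\left(L \right)} = \frac{L}{6 + L}$
$y{\left(o \right)} = 0$ ($y{\left(o \right)} = o - o = 0$)
$n{\left(O,E \right)} = \frac{2 E}{O}$ ($n{\left(O,E \right)} = \frac{E + E}{O + 0} = \frac{2 E}{O}$)
$n{\left(3,-4 \right)} 160 = 2 \left(-4\right) \frac{1}{3} \cdot 160 = \left(- \frac{8}{3}\right) 160 = - \frac{1280}{3}$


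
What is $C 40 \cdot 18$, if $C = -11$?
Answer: $-7920$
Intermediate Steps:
$C 40 \cdot 18 = \left(-11\right) 40 \cdot 18 = \left(-440\right) 18 = -7920$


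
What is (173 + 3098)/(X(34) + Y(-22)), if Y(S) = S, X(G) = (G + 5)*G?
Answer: 3271/1304 ≈ 2.5084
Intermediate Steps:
X(G) = G*(5 + G) (X(G) = (5 + G)*G = G*(5 + G))
(173 + 3098)/(X(34) + Y(-22)) = (173 + 3098)/(34*(5 + 34) - 22) = 3271/(34*39 - 22) = 3271/(1326 - 22) = 3271/1304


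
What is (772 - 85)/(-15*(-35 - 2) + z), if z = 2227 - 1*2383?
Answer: 229/133 ≈ 1.7218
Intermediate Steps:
z = -156 (z = 2227 - 2383 = -156)
(772 - 85)/(-15*(-35 - 2) + z) = (772 - 85)/(-15*(-35 - 2) - 156) = 687/(-15*(-37) - 156) = 687/(555 - 156) = 687/399 = 687*(1/399) = 229/133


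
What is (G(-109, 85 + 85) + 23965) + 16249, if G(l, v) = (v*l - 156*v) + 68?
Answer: -4768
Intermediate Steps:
G(l, v) = 68 - 156*v + l*v (G(l, v) = (l*v - 156*v) + 68 = (-156*v + l*v) + 68 = 68 - 156*v + l*v)
(G(-109, 85 + 85) + 23965) + 16249 = ((68 - 156*(85 + 85) - 109*(85 + 85)) + 23965) + 16249 = ((68 - 156*170 - 109*170) + 23965) + 16249 = ((68 - 26520 - 18530) + 23965) + 16249 = (-44982 + 23965) + 16249 = -21017 + 16249 = -4768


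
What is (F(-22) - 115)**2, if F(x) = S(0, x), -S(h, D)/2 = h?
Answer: 13225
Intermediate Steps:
S(h, D) = -2*h
F(x) = 0 (F(x) = -2*0 = 0)
(F(-22) - 115)**2 = (0 - 115)**2 = (-115)**2 = 13225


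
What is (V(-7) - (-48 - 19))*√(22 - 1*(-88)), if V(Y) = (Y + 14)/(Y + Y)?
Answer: 133*√110/2 ≈ 697.46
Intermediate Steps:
V(Y) = (14 + Y)/(2*Y) (V(Y) = (14 + Y)/((2*Y)) = (14 + Y)*(1/(2*Y)) = (14 + Y)/(2*Y))
(V(-7) - (-48 - 19))*√(22 - 1*(-88)) = ((½)*(14 - 7)/(-7) - (-48 - 19))*√(22 - 1*(-88)) = ((½)*(-⅐)*7 - 1*(-67))*√(22 + 88) = (-½ + 67)*√110 = 133*√110/2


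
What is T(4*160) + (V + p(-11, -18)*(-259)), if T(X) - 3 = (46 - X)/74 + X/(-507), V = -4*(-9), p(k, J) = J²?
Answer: -1573622902/18759 ≈ -83886.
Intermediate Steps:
V = 36
T(X) = 134/37 - 581*X/37518 (T(X) = 3 + ((46 - X)/74 + X/(-507)) = 3 + ((46 - X)*(1/74) + X*(-1/507)) = 3 + ((23/37 - X/74) - X/507) = 3 + (23/37 - 581*X/37518) = 134/37 - 581*X/37518)
T(4*160) + (V + p(-11, -18)*(-259)) = (134/37 - 1162*160/18759) + (36 + (-18)²*(-259)) = (134/37 - 581/37518*640) + (36 + 324*(-259)) = (134/37 - 185920/18759) + (36 - 83916) = -117982/18759 - 83880 = -1573622902/18759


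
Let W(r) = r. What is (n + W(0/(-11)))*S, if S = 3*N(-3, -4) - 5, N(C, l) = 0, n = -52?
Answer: 260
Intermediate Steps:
S = -5 (S = 3*0 - 5 = 0 - 5 = -5)
(n + W(0/(-11)))*S = (-52 + 0/(-11))*(-5) = (-52 + 0*(-1/11))*(-5) = (-52 + 0)*(-5) = -52*(-5) = 260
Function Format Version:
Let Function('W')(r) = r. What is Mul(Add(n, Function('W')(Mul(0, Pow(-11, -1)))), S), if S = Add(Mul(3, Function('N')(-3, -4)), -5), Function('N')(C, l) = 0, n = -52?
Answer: 260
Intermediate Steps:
S = -5 (S = Add(Mul(3, 0), -5) = Add(0, -5) = -5)
Mul(Add(n, Function('W')(Mul(0, Pow(-11, -1)))), S) = Mul(Add(-52, Mul(0, Pow(-11, -1))), -5) = Mul(Add(-52, Mul(0, Rational(-1, 11))), -5) = Mul(Add(-52, 0), -5) = Mul(-52, -5) = 260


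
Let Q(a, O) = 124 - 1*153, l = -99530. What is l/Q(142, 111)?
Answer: 99530/29 ≈ 3432.1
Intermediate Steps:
Q(a, O) = -29 (Q(a, O) = 124 - 153 = -29)
l/Q(142, 111) = -99530/(-29) = -99530*(-1/29) = 99530/29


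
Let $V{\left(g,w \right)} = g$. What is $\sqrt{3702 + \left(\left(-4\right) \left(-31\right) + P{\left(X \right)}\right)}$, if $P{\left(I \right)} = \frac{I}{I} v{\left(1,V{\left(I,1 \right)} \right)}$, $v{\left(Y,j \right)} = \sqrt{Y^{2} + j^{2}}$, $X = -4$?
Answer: $\sqrt{3826 + \sqrt{17}} \approx 61.888$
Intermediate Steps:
$P{\left(I \right)} = \sqrt{1 + I^{2}}$ ($P{\left(I \right)} = \frac{I}{I} \sqrt{1^{2} + I^{2}} = 1 \sqrt{1 + I^{2}} = \sqrt{1 + I^{2}}$)
$\sqrt{3702 + \left(\left(-4\right) \left(-31\right) + P{\left(X \right)}\right)} = \sqrt{3702 + \left(\left(-4\right) \left(-31\right) + \sqrt{1 + \left(-4\right)^{2}}\right)} = \sqrt{3702 + \left(124 + \sqrt{1 + 16}\right)} = \sqrt{3702 + \left(124 + \sqrt{17}\right)} = \sqrt{3826 + \sqrt{17}}$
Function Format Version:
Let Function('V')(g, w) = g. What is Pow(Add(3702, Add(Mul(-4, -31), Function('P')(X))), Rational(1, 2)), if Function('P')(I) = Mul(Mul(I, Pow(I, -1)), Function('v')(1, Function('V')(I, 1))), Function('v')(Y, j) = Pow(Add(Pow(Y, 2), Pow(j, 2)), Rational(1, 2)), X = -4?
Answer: Pow(Add(3826, Pow(17, Rational(1, 2))), Rational(1, 2)) ≈ 61.888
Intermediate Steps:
Function('P')(I) = Pow(Add(1, Pow(I, 2)), Rational(1, 2)) (Function('P')(I) = Mul(Mul(I, Pow(I, -1)), Pow(Add(Pow(1, 2), Pow(I, 2)), Rational(1, 2))) = Mul(1, Pow(Add(1, Pow(I, 2)), Rational(1, 2))) = Pow(Add(1, Pow(I, 2)), Rational(1, 2)))
Pow(Add(3702, Add(Mul(-4, -31), Function('P')(X))), Rational(1, 2)) = Pow(Add(3702, Add(Mul(-4, -31), Pow(Add(1, Pow(-4, 2)), Rational(1, 2)))), Rational(1, 2)) = Pow(Add(3702, Add(124, Pow(Add(1, 16), Rational(1, 2)))), Rational(1, 2)) = Pow(Add(3702, Add(124, Pow(17, Rational(1, 2)))), Rational(1, 2)) = Pow(Add(3826, Pow(17, Rational(1, 2))), Rational(1, 2))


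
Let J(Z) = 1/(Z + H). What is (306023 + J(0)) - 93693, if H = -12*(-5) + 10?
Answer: 14863101/70 ≈ 2.1233e+5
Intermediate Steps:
H = 70 (H = 60 + 10 = 70)
J(Z) = 1/(70 + Z) (J(Z) = 1/(Z + 70) = 1/(70 + Z))
(306023 + J(0)) - 93693 = (306023 + 1/(70 + 0)) - 93693 = (306023 + 1/70) - 93693 = 21421611/70 - 93693 = 14863101/70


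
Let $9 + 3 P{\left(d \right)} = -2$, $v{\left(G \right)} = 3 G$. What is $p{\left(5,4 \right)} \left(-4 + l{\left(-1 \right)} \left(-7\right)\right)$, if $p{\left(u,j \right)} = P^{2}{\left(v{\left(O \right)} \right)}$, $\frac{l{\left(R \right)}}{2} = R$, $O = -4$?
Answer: $\frac{1210}{9} \approx 134.44$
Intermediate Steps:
$l{\left(R \right)} = 2 R$
$P{\left(d \right)} = - \frac{11}{3}$ ($P{\left(d \right)} = -3 + \frac{1}{3} \left(-2\right) = -3 - \frac{2}{3} = - \frac{11}{3}$)
$p{\left(u,j \right)} = \frac{121}{9}$ ($p{\left(u,j \right)} = \left(- \frac{11}{3}\right)^{2} = \frac{121}{9}$)
$p{\left(5,4 \right)} \left(-4 + l{\left(-1 \right)} \left(-7\right)\right) = \frac{121 \left(-4 + 2 \left(-1\right) \left(-7\right)\right)}{9} = \frac{121 \left(-4 - -14\right)}{9} = \frac{121 \left(-4 + 14\right)}{9} = \frac{121}{9} \cdot 10 = \frac{1210}{9}$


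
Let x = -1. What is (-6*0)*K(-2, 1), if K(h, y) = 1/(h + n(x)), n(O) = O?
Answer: 0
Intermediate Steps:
K(h, y) = 1/(-1 + h) (K(h, y) = 1/(h - 1) = 1/(-1 + h))
(-6*0)*K(-2, 1) = (-6*0)/(-1 - 2) = 0/(-3) = 0*(-⅓) = 0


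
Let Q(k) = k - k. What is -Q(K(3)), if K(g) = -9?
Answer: 0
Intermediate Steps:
Q(k) = 0
-Q(K(3)) = -1*0 = 0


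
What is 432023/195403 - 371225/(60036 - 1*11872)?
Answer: -51730522903/9411390092 ≈ -5.4966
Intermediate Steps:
432023/195403 - 371225/(60036 - 1*11872) = 432023*(1/195403) - 371225/(60036 - 11872) = 432023/195403 - 371225/48164 = -51730522903/9411390092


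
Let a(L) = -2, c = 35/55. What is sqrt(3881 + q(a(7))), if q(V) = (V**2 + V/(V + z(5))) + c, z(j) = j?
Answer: 2*sqrt(1057683)/33 ≈ 62.330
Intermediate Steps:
c = 7/11 (c = 35*(1/55) = 7/11 ≈ 0.63636)
q(V) = 7/11 + V**2 + V/(5 + V) (q(V) = (V**2 + V/(V + 5)) + 7/11 = (V**2 + V/(5 + V)) + 7/11 = 7/11 + V**2 + V/(5 + V))
sqrt(3881 + q(a(7))) = sqrt(3881 + (35 + 11*(-2)**3 + 18*(-2) + 55*(-2)**2)/(11*(5 - 2))) = sqrt(3881 + (1/11)*(35 + 11*(-8) - 36 + 55*4)/3) = sqrt(3881 + (1/11)*(1/3)*(35 - 88 - 36 + 220)) = sqrt(3881 + (1/11)*(1/3)*131) = sqrt(3881 + 131/33) = sqrt(128204/33) = 2*sqrt(1057683)/33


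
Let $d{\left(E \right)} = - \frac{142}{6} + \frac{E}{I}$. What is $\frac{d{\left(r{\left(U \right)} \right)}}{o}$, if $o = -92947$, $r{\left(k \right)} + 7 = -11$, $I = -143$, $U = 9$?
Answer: $\frac{10099}{39874263} \approx 0.00025327$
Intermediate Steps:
$r{\left(k \right)} = -18$ ($r{\left(k \right)} = -7 - 11 = -18$)
$d{\left(E \right)} = - \frac{71}{3} - \frac{E}{143}$ ($d{\left(E \right)} = - \frac{142}{6} + \frac{E}{-143} = \left(-142\right) \frac{1}{6} + E \left(- \frac{1}{143}\right) = - \frac{71}{3} - \frac{E}{143}$)
$\frac{d{\left(r{\left(U \right)} \right)}}{o} = \frac{- \frac{71}{3} - - \frac{18}{143}}{-92947} = \left(- \frac{71}{3} + \frac{18}{143}\right) \left(- \frac{1}{92947}\right) = \left(- \frac{10099}{429}\right) \left(- \frac{1}{92947}\right) = \frac{10099}{39874263}$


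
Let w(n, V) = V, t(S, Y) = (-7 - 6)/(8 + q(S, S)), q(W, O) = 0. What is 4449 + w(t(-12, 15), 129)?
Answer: 4578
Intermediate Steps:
t(S, Y) = -13/8 (t(S, Y) = (-7 - 6)/(8 + 0) = -13/8)
4449 + w(t(-12, 15), 129) = 4449 + 129 = 4578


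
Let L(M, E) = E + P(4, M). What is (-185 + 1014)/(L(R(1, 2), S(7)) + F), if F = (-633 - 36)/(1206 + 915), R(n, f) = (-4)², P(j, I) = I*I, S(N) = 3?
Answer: 586103/182890 ≈ 3.2047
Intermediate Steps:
P(j, I) = I²
R(n, f) = 16
L(M, E) = E + M²
F = -223/707 (F = -669/2121 = -669*1/2121 = -223/707 ≈ -0.31542)
(-185 + 1014)/(L(R(1, 2), S(7)) + F) = (-185 + 1014)/((3 + 16²) - 223/707) = 829/((3 + 256) - 223/707) = 829/(259 - 223/707) = 829/(182890/707) = 829*(707/182890) = 586103/182890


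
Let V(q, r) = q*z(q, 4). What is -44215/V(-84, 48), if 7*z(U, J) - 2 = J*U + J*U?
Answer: -8843/1608 ≈ -5.4994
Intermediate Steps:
z(U, J) = 2/7 + 2*J*U/7 (z(U, J) = 2/7 + (J*U + J*U)/7 = 2/7 + (2*J*U)/7 = 2/7 + 2*J*U/7)
V(q, r) = q*(2/7 + 8*q/7) (V(q, r) = q*(2/7 + (2/7)*4*q) = q*(2/7 + 8*q/7))
-44215/V(-84, 48) = -44215*(-1/(24*(1 + 4*(-84)))) = -44215*(-1/(24*(1 - 336))) = -44215/((2/7)*(-84)*(-335)) = -44215/8040 = -44215*1/8040 = -8843/1608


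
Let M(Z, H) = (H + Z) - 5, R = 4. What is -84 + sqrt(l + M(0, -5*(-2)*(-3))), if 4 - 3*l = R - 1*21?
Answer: -84 + 2*I*sqrt(7) ≈ -84.0 + 5.2915*I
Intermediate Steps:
M(Z, H) = -5 + H + Z
l = 7 (l = 4/3 - (4 - 1*21)/3 = 4/3 - (4 - 21)/3 = 4/3 - 1/3*(-17) = 4/3 + 17/3 = 7)
-84 + sqrt(l + M(0, -5*(-2)*(-3))) = -84 + sqrt(7 + (-5 - 5*(-2)*(-3) + 0)) = -84 + sqrt(7 + (-5 + 10*(-3) + 0)) = -84 + sqrt(7 + (-5 - 30 + 0)) = -84 + sqrt(7 - 35) = -84 + sqrt(-28) = -84 + 2*I*sqrt(7)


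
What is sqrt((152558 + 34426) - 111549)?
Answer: sqrt(75435) ≈ 274.65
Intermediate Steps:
sqrt((152558 + 34426) - 111549) = sqrt(186984 - 111549) = sqrt(75435)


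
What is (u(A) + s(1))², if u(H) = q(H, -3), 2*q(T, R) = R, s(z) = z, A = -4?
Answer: ¼ ≈ 0.25000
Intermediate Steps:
q(T, R) = R/2
u(H) = -3/2 (u(H) = (½)*(-3) = -3/2)
(u(A) + s(1))² = (-3/2 + 1)² = (-½)² = ¼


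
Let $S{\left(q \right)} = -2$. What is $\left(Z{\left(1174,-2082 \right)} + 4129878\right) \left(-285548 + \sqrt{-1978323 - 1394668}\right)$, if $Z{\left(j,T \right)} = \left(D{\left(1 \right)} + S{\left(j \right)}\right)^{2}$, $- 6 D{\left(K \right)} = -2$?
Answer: $- \frac{10613512766996}{9} + \frac{37168927 i \sqrt{3372991}}{9} \approx -1.1793 \cdot 10^{12} + 7.5848 \cdot 10^{9} i$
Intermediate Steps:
$D{\left(K \right)} = \frac{1}{3}$ ($D{\left(K \right)} = \left(- \frac{1}{6}\right) \left(-2\right) = \frac{1}{3}$)
$Z{\left(j,T \right)} = \frac{25}{9}$ ($Z{\left(j,T \right)} = \left(\frac{1}{3} - 2\right)^{2} = \left(- \frac{5}{3}\right)^{2} = \frac{25}{9}$)
$\left(Z{\left(1174,-2082 \right)} + 4129878\right) \left(-285548 + \sqrt{-1978323 - 1394668}\right) = \left(\frac{25}{9} + 4129878\right) \left(-285548 + \sqrt{-1978323 - 1394668}\right) = \frac{37168927 \left(-285548 + \sqrt{-3372991}\right)}{9} = \frac{37168927 \left(-285548 + i \sqrt{3372991}\right)}{9} = - \frac{10613512766996}{9} + \frac{37168927 i \sqrt{3372991}}{9}$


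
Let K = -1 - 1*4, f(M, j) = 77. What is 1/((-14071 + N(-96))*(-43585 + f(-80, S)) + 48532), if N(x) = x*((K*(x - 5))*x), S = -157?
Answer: -1/201877463040 ≈ -4.9535e-12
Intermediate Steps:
K = -5 (K = -1 - 4 = -5)
N(x) = x²*(25 - 5*x) (N(x) = x*((-5*(x - 5))*x) = x*((-5*(-5 + x))*x) = x*((25 - 5*x)*x) = x*(x*(25 - 5*x)) = x²*(25 - 5*x))
1/((-14071 + N(-96))*(-43585 + f(-80, S)) + 48532) = 1/((-14071 + 5*(-96)²*(5 - 1*(-96)))*(-43585 + 77) + 48532) = 1/((-14071 + 5*9216*(5 + 96))*(-43508) + 48532) = 1/((-14071 + 5*9216*101)*(-43508) + 48532) = 1/((-14071 + 4654080)*(-43508) + 48532) = 1/(4640009*(-43508) + 48532) = 1/(-201877511572 + 48532) = 1/(-201877463040) = -1/201877463040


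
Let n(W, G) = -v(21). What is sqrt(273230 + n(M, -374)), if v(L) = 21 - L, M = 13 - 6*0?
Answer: sqrt(273230) ≈ 522.71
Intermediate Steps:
M = 13 (M = 13 + 0 = 13)
n(W, G) = 0 (n(W, G) = -(21 - 1*21) = -(21 - 21) = -1*0 = 0)
sqrt(273230 + n(M, -374)) = sqrt(273230 + 0) = sqrt(273230)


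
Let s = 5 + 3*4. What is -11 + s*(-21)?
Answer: -368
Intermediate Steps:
s = 17 (s = 5 + 12 = 17)
-11 + s*(-21) = -11 + 17*(-21) = -11 - 357 = -368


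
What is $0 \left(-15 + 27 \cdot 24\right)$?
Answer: $0$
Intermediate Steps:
$0 \left(-15 + 27 \cdot 24\right) = 0 \left(-15 + 648\right) = 0 \cdot 633 = 0$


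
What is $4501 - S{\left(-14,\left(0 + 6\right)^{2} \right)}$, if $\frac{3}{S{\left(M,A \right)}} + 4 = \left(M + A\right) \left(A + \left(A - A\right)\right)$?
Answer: $\frac{3546785}{788} \approx 4501.0$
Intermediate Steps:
$S{\left(M,A \right)} = \frac{3}{-4 + A \left(A + M\right)}$ ($S{\left(M,A \right)} = \frac{3}{-4 + \left(M + A\right) \left(A + \left(A - A\right)\right)} = \frac{3}{-4 + \left(A + M\right) \left(A + 0\right)} = \frac{3}{-4 + \left(A + M\right) A} = \frac{3}{-4 + A \left(A + M\right)}$)
$4501 - S{\left(-14,\left(0 + 6\right)^{2} \right)} = 4501 - \frac{3}{-4 + \left(\left(0 + 6\right)^{2}\right)^{2} + \left(0 + 6\right)^{2} \left(-14\right)} = 4501 - \frac{3}{-4 + \left(6^{2}\right)^{2} + 6^{2} \left(-14\right)} = 4501 - \frac{3}{-4 + 36^{2} + 36 \left(-14\right)} = 4501 - \frac{3}{-4 + 1296 - 504} = 4501 - \frac{3}{788} = \frac{3546785}{788}$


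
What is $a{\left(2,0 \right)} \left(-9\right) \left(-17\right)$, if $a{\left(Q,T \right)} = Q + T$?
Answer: $306$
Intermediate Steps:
$a{\left(2,0 \right)} \left(-9\right) \left(-17\right) = \left(2 + 0\right) \left(-9\right) \left(-17\right) = 2 \left(-9\right) \left(-17\right) = \left(-18\right) \left(-17\right) = 306$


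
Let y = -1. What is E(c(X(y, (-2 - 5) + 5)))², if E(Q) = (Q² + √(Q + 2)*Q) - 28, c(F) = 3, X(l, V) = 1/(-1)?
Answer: 406 - 114*√5 ≈ 151.09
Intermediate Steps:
X(l, V) = -1
E(Q) = -28 + Q² + Q*√(2 + Q) (E(Q) = (Q² + √(2 + Q)*Q) - 28 = (Q² + Q*√(2 + Q)) - 28 = -28 + Q² + Q*√(2 + Q))
E(c(X(y, (-2 - 5) + 5)))² = (-28 + 3² + 3*√(2 + 3))² = (-28 + 9 + 3*√5)² = (-19 + 3*√5)²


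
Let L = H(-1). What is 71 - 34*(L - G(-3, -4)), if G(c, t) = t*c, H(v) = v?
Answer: 513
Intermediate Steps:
G(c, t) = c*t
L = -1
71 - 34*(L - G(-3, -4)) = 71 - 34*(-1 - (-3)*(-4)) = 71 - 34*(-1 - 1*12) = 71 - 34*(-1 - 12) = 71 - 34*(-13) = 71 + 442 = 513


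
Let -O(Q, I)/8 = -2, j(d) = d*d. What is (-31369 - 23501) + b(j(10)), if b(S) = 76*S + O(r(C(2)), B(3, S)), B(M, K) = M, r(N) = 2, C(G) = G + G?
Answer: -47254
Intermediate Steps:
C(G) = 2*G
j(d) = d²
O(Q, I) = 16 (O(Q, I) = -8*(-2) = 16)
b(S) = 16 + 76*S (b(S) = 76*S + 16 = 16 + 76*S)
(-31369 - 23501) + b(j(10)) = (-31369 - 23501) + (16 + 76*10²) = -54870 + (16 + 76*100) = -54870 + (16 + 7600) = -54870 + 7616 = -47254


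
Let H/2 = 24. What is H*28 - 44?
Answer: 1300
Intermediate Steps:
H = 48 (H = 2*24 = 48)
H*28 - 44 = 48*28 - 44 = 1344 - 44 = 1300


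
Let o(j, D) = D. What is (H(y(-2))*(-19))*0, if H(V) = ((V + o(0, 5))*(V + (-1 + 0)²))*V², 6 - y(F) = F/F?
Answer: 0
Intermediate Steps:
y(F) = 5 (y(F) = 6 - F/F = 6 - 1*1 = 6 - 1 = 5)
H(V) = V²*(1 + V)*(5 + V) (H(V) = ((V + 5)*(V + (-1 + 0)²))*V² = ((5 + V)*(V + (-1)²))*V² = ((5 + V)*(V + 1))*V² = ((5 + V)*(1 + V))*V² = ((1 + V)*(5 + V))*V² = V²*(1 + V)*(5 + V))
(H(y(-2))*(-19))*0 = ((5²*(5 + 5² + 6*5))*(-19))*0 = ((25*(5 + 25 + 30))*(-19))*0 = ((25*60)*(-19))*0 = (1500*(-19))*0 = -28500*0 = 0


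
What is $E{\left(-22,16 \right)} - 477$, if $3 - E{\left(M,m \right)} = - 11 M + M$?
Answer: $-694$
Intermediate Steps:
$E{\left(M,m \right)} = 3 + 10 M$ ($E{\left(M,m \right)} = 3 - \left(- 11 M + M\right) = 3 - - 10 M = 3 + 10 M$)
$E{\left(-22,16 \right)} - 477 = \left(3 + 10 \left(-22\right)\right) - 477 = \left(3 - 220\right) - 477 = -217 - 477 = -694$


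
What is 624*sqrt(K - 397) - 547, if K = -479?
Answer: -547 + 1248*I*sqrt(219) ≈ -547.0 + 18469.0*I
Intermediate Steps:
624*sqrt(K - 397) - 547 = 624*sqrt(-479 - 397) - 547 = 624*sqrt(-876) - 547 = 624*(2*I*sqrt(219)) - 547 = 1248*I*sqrt(219) - 547 = -547 + 1248*I*sqrt(219)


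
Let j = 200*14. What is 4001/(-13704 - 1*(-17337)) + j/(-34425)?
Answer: 1700827/1667547 ≈ 1.0200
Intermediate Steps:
j = 2800
4001/(-13704 - 1*(-17337)) + j/(-34425) = 4001/(-13704 - 1*(-17337)) + 2800/(-34425) = 4001/(-13704 + 17337) + 2800*(-1/34425) = 4001/3633 - 112/1377 = 1700827/1667547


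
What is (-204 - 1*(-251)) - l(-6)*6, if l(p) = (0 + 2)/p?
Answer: 49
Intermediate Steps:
l(p) = 2/p
(-204 - 1*(-251)) - l(-6)*6 = (-204 - 1*(-251)) - 2/(-6)*6 = (-204 + 251) - 2*(-⅙)*6 = 47 - (-1)*6/3 = 47 - 1*(-2) = 47 + 2 = 49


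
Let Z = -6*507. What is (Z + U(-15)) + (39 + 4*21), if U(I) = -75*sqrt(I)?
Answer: -2919 - 75*I*sqrt(15) ≈ -2919.0 - 290.47*I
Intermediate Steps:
Z = -3042
(Z + U(-15)) + (39 + 4*21) = (-3042 - 75*I*sqrt(15)) + (39 + 4*21) = (-3042 - 75*I*sqrt(15)) + (39 + 84) = (-3042 - 75*I*sqrt(15)) + 123 = -2919 - 75*I*sqrt(15)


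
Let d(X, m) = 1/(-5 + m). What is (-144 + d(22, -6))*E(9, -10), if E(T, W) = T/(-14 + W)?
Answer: 4755/88 ≈ 54.034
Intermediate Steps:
E(T, W) = T/(-14 + W)
(-144 + d(22, -6))*E(9, -10) = (-144 + 1/(-5 - 6))*(9/(-14 - 10)) = (-144 + 1/(-11))*(9/(-24)) = (-144 - 1/11)*(9*(-1/24)) = -1585/11*(-3/8) = 4755/88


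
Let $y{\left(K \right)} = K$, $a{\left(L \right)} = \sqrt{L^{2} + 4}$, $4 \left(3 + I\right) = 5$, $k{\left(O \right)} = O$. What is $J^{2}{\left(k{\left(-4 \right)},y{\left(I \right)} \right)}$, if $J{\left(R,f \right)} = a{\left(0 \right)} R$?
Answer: $64$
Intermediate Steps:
$I = - \frac{7}{4}$ ($I = -3 + \frac{1}{4} \cdot 5 = -3 + \frac{5}{4} = - \frac{7}{4} \approx -1.75$)
$a{\left(L \right)} = \sqrt{4 + L^{2}}$
$J{\left(R,f \right)} = 2 R$ ($J{\left(R,f \right)} = \sqrt{4 + 0^{2}} R = \sqrt{4 + 0} R = \sqrt{4} R = 2 R$)
$J^{2}{\left(k{\left(-4 \right)},y{\left(I \right)} \right)} = \left(2 \left(-4\right)\right)^{2} = \left(-8\right)^{2} = 64$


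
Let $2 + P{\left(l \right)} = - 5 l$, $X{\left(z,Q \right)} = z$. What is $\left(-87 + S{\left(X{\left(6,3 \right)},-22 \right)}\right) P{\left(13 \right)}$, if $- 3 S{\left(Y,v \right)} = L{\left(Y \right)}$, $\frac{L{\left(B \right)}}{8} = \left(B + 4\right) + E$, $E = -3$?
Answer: $\frac{21239}{3} \approx 7079.7$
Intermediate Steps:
$P{\left(l \right)} = -2 - 5 l$
$L{\left(B \right)} = 8 + 8 B$ ($L{\left(B \right)} = 8 \left(\left(B + 4\right) - 3\right) = 8 \left(\left(4 + B\right) - 3\right) = 8 \left(1 + B\right) = 8 + 8 B$)
$S{\left(Y,v \right)} = - \frac{8}{3} - \frac{8 Y}{3}$ ($S{\left(Y,v \right)} = - \frac{8 + 8 Y}{3} = - \frac{8}{3} - \frac{8 Y}{3}$)
$\left(-87 + S{\left(X{\left(6,3 \right)},-22 \right)}\right) P{\left(13 \right)} = \left(-87 - \frac{56}{3}\right) \left(-2 - 65\right) = \left(-87 - \frac{56}{3}\right) \left(-67\right) = \left(- \frac{317}{3}\right) \left(-67\right) = \frac{21239}{3}$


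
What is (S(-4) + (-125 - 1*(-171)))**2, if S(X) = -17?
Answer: 841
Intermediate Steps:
(S(-4) + (-125 - 1*(-171)))**2 = (-17 + (-125 - 1*(-171)))**2 = (-17 + (-125 + 171))**2 = (-17 + 46)**2 = 29**2 = 841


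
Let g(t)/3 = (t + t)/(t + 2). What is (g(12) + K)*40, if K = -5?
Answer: 40/7 ≈ 5.7143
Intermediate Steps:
g(t) = 6*t/(2 + t) (g(t) = 3*((t + t)/(t + 2)) = 3*((2*t)/(2 + t)) = 3*(2*t/(2 + t)) = 6*t/(2 + t))
(g(12) + K)*40 = (6*12/(2 + 12) - 5)*40 = (6*12/14 - 5)*40 = (6*12*(1/14) - 5)*40 = (36/7 - 5)*40 = (1/7)*40 = 40/7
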